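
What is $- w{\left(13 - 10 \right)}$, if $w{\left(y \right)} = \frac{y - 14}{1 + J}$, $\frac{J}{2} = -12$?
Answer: $- \frac{11}{23} \approx -0.47826$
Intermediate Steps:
$J = -24$ ($J = 2 \left(-12\right) = -24$)
$w{\left(y \right)} = \frac{14}{23} - \frac{y}{23}$ ($w{\left(y \right)} = \frac{y - 14}{1 - 24} = \frac{-14 + y}{-23} = \left(-14 + y\right) \left(- \frac{1}{23}\right) = \frac{14}{23} - \frac{y}{23}$)
$- w{\left(13 - 10 \right)} = - (\frac{14}{23} - \frac{13 - 10}{23}) = - (\frac{14}{23} - \frac{3}{23}) = \left(-1\right) \frac{11}{23} = - \frac{11}{23}$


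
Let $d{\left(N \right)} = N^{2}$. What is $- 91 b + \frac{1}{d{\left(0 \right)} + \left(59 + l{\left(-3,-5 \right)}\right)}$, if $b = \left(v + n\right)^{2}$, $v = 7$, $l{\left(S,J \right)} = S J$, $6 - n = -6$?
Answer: $- \frac{2430973}{74} \approx -32851.0$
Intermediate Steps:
$n = 12$ ($n = 6 - -6 = 6 + 6 = 12$)
$l{\left(S,J \right)} = J S$
$b = 361$ ($b = \left(7 + 12\right)^{2} = 19^{2} = 361$)
$- 91 b + \frac{1}{d{\left(0 \right)} + \left(59 + l{\left(-3,-5 \right)}\right)} = \left(-91\right) 361 + \frac{1}{0^{2} + \left(59 - -15\right)} = -32851 + \frac{1}{0 + \left(59 + 15\right)} = -32851 + \frac{1}{0 + 74} = -32851 + \frac{1}{74} = - \frac{2430973}{74}$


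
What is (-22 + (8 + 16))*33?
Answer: 66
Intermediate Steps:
(-22 + (8 + 16))*33 = (-22 + 24)*33 = 2*33 = 66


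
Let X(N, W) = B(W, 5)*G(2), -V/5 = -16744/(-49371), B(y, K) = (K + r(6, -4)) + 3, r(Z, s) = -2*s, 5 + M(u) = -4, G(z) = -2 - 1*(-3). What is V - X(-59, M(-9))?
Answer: -124808/7053 ≈ -17.696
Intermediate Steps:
G(z) = 1 (G(z) = -2 + 3 = 1)
M(u) = -9 (M(u) = -5 - 4 = -9)
B(y, K) = 11 + K (B(y, K) = (K - 2*(-4)) + 3 = (K + 8) + 3 = (8 + K) + 3 = 11 + K)
V = -11960/7053 (V = -(-83720)/(-49371) = -(-83720)*(-1)/49371 = -5*2392/7053 = -11960/7053 ≈ -1.6957)
X(N, W) = 16 (X(N, W) = (11 + 5)*1 = 16*1 = 16)
V - X(-59, M(-9)) = -11960/7053 - 1*16 = -11960/7053 - 16 = -124808/7053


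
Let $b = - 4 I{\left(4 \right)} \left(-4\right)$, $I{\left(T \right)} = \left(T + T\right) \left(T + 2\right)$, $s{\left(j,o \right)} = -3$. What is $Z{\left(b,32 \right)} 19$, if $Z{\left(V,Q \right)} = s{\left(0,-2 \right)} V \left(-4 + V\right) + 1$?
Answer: $-33444845$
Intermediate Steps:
$I{\left(T \right)} = 2 T \left(2 + T\right)$
$b = 768$ ($b = - 4 \cdot 2 \cdot 4 \left(2 + 4\right) \left(-4\right) = - 4 \cdot 2 \cdot 4 \cdot 6 \left(-4\right) = \left(-4\right) 48 \left(-4\right) = \left(-192\right) \left(-4\right) = 768$)
$Z{\left(V,Q \right)} = 1 - 3 V \left(-4 + V\right)$ ($Z{\left(V,Q \right)} = - 3 V \left(-4 + V\right) + 1 = 1 - 3 V \left(-4 + V\right)$)
$Z{\left(b,32 \right)} 19 = \left(1 - 3 \cdot 768^{2} + 12 \cdot 768\right) 19 = \left(1 - 1769472 + 9216\right) 19 = \left(-1760255\right) 19 = -33444845$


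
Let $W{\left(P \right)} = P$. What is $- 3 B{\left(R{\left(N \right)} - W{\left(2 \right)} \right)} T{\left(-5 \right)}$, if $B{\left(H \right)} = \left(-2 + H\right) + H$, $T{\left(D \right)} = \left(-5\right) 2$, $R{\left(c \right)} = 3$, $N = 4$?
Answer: $0$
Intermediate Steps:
$T{\left(D \right)} = -10$
$B{\left(H \right)} = -2 + 2 H$
$- 3 B{\left(R{\left(N \right)} - W{\left(2 \right)} \right)} T{\left(-5 \right)} = - 3 \left(-2 + 2 \left(3 - 2\right)\right) \left(-10\right) = - 3 \left(-2 + 2 \cdot 1\right) \left(-10\right) = - 3 \left(-2 + 2\right) \left(-10\right) = \left(-3\right) 0 \left(-10\right) = 0 \left(-10\right) = 0$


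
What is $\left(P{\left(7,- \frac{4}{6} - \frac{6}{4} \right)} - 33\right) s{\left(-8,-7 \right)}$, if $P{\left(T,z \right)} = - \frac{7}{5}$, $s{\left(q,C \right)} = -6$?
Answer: $\frac{1032}{5} \approx 206.4$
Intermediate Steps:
$P{\left(T,z \right)} = - \frac{7}{5}$ ($P{\left(T,z \right)} = \left(-7\right) \frac{1}{5} = - \frac{7}{5}$)
$\left(P{\left(7,- \frac{4}{6} - \frac{6}{4} \right)} - 33\right) s{\left(-8,-7 \right)} = \left(- \frac{7}{5} - 33\right) \left(-6\right) = \left(- \frac{172}{5}\right) \left(-6\right) = \frac{1032}{5}$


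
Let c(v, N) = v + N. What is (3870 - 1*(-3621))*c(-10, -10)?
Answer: -149820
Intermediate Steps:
c(v, N) = N + v
(3870 - 1*(-3621))*c(-10, -10) = (3870 - 1*(-3621))*(-10 - 10) = (3870 + 3621)*(-20) = 7491*(-20) = -149820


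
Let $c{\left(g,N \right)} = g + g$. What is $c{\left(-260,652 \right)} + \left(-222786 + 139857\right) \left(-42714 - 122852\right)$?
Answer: $13730222294$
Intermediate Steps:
$c{\left(g,N \right)} = 2 g$
$c{\left(-260,652 \right)} + \left(-222786 + 139857\right) \left(-42714 - 122852\right) = 2 \left(-260\right) + \left(-222786 + 139857\right) \left(-42714 - 122852\right) = -520 - -13730222814 = -520 + 13730222814 = 13730222294$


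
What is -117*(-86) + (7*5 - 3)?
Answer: 10094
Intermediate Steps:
-117*(-86) + (7*5 - 3) = 10062 + (35 - 3) = 10062 + 32 = 10094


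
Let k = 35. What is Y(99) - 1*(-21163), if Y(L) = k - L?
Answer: 21099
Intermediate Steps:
Y(L) = 35 - L
Y(99) - 1*(-21163) = (35 - 1*99) - 1*(-21163) = (35 - 99) + 21163 = -64 + 21163 = 21099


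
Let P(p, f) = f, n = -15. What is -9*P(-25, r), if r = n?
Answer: 135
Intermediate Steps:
r = -15
-9*P(-25, r) = -9*(-15) = 135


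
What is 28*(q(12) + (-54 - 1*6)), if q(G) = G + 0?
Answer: -1344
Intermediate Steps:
q(G) = G
28*(q(12) + (-54 - 1*6)) = 28*(12 + (-54 - 1*6)) = 28*(12 + (-54 - 6)) = 28*(12 - 60) = 28*(-48) = -1344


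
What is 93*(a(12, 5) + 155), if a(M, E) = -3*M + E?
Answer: 11532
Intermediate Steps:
a(M, E) = E - 3*M
93*(a(12, 5) + 155) = 93*((5 - 3*12) + 155) = 93*((5 - 36) + 155) = 93*(-31 + 155) = 93*124 = 11532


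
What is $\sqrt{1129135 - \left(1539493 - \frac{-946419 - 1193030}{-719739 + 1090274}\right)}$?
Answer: $\frac{i \sqrt{56341381127653765}}{370535} \approx 640.6 i$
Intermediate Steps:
$\sqrt{1129135 - \left(1539493 - \frac{-946419 - 1193030}{-719739 + 1090274}\right)} = \sqrt{1129135 - \left(1539493 + \frac{2139449}{370535}\right)} = \sqrt{1129135 - \frac{570438178204}{370535}} = \sqrt{- \frac{152054140979}{370535}} = \frac{i \sqrt{56341381127653765}}{370535}$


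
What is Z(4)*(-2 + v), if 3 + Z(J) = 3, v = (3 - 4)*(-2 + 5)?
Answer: 0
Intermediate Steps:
v = -3 (v = -1*3 = -3)
Z(J) = 0 (Z(J) = -3 + 3 = 0)
Z(4)*(-2 + v) = 0*(-2 - 3) = 0*(-5) = 0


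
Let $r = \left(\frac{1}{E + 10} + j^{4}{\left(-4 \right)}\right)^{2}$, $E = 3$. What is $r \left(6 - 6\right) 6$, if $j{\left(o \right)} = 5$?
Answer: $0$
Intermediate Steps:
$r = \frac{66031876}{169}$ ($r = \left(\frac{1}{3 + 10} + 5^{4}\right)^{2} = \left(\frac{1}{13} + 625\right)^{2} = \left(\frac{8126}{13}\right)^{2} = \frac{66031876}{169} \approx 3.9072 \cdot 10^{5}$)
$r \left(6 - 6\right) 6 = \frac{66031876 \left(6 - 6\right) 6}{169} = \frac{66031876 \cdot 0 \cdot 6}{169} = \frac{66031876}{169} \cdot 0 = 0$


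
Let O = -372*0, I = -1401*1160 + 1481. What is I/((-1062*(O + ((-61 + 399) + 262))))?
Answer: 1623679/637200 ≈ 2.5481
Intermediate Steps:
I = -1623679 (I = -1625160 + 1481 = -1623679)
O = 0
I/((-1062*(O + ((-61 + 399) + 262)))) = -1623679*(-1/(1062*(0 + ((-61 + 399) + 262)))) = -1623679*(-1/(1062*(0 + (338 + 262)))) = -1623679*(-1/(1062*(0 + 600))) = -1623679/((-1062*600)) = -1623679/(-637200) = -1623679*(-1/637200) = 1623679/637200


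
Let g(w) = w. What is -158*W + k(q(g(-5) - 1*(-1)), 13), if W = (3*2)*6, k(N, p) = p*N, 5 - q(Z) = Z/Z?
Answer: -5636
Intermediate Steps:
q(Z) = 4 (q(Z) = 5 - Z/Z = 5 - 1*1 = 5 - 1 = 4)
k(N, p) = N*p
W = 36 (W = 6*6 = 36)
-158*W + k(q(g(-5) - 1*(-1)), 13) = -158*36 + 4*13 = -5688 + 52 = -5636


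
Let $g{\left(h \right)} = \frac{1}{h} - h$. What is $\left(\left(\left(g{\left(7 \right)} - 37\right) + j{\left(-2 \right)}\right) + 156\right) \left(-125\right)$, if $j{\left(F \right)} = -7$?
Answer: $- \frac{92000}{7} \approx -13143.0$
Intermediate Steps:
$\left(\left(\left(g{\left(7 \right)} - 37\right) + j{\left(-2 \right)}\right) + 156\right) \left(-125\right) = \left(\left(\left(\left(\frac{1}{7} - 7\right) - 37\right) - 7\right) + 156\right) \left(-125\right) = \left(\left(\left(- \frac{48}{7} - 37\right) - 7\right) + 156\right) \left(-125\right) = \left(\left(- \frac{307}{7} - 7\right) + 156\right) \left(-125\right) = \left(- \frac{356}{7} + 156\right) \left(-125\right) = \frac{736}{7} \left(-125\right) = - \frac{92000}{7}$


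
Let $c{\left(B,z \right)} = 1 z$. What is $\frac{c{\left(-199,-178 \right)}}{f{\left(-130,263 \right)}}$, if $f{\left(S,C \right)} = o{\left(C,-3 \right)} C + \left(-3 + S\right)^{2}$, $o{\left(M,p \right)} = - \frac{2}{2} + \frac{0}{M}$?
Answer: $- \frac{89}{8713} \approx -0.010215$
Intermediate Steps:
$o{\left(M,p \right)} = -1$ ($o{\left(M,p \right)} = \left(-2\right) \frac{1}{2} + 0 = -1 + 0 = -1$)
$c{\left(B,z \right)} = z$
$f{\left(S,C \right)} = \left(-3 + S\right)^{2} - C$ ($f{\left(S,C \right)} = - C + \left(-3 + S\right)^{2} = \left(-3 + S\right)^{2} - C$)
$\frac{c{\left(-199,-178 \right)}}{f{\left(-130,263 \right)}} = - \frac{178}{\left(-3 - 130\right)^{2} - 263} = - \frac{178}{\left(-133\right)^{2} - 263} = - \frac{178}{17689 - 263} = - \frac{178}{17426} = \left(-178\right) \frac{1}{17426} = - \frac{89}{8713}$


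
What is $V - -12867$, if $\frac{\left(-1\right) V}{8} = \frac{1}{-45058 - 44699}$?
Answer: $\frac{1154903327}{89757} \approx 12867.0$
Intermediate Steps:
$V = \frac{8}{89757}$ ($V = - \frac{8}{-45058 - 44699} = - \frac{8}{-89757} = \left(-8\right) \left(- \frac{1}{89757}\right) = \frac{8}{89757} \approx 8.913 \cdot 10^{-5}$)
$V - -12867 = \frac{8}{89757} - -12867 = \frac{8}{89757} + 12867 = \frac{1154903327}{89757}$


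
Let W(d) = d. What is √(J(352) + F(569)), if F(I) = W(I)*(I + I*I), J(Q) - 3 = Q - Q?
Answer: √184543773 ≈ 13585.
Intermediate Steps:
J(Q) = 3 (J(Q) = 3 + (Q - Q) = 3 + 0 = 3)
F(I) = I*(I + I²) (F(I) = I*(I + I*I) = I*(I + I²))
√(J(352) + F(569)) = √(3 + 569²*(1 + 569)) = √(3 + 323761*570) = √(3 + 184543770) = √184543773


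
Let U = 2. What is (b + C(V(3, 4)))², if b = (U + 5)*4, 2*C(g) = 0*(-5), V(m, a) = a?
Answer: 784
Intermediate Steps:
C(g) = 0 (C(g) = (0*(-5))/2 = (½)*0 = 0)
b = 28 (b = (2 + 5)*4 = 7*4 = 28)
(b + C(V(3, 4)))² = (28 + 0)² = 28² = 784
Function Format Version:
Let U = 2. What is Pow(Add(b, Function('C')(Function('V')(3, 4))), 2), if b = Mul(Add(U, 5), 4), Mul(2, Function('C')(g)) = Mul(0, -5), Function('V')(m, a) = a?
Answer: 784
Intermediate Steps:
Function('C')(g) = 0 (Function('C')(g) = Mul(Rational(1, 2), Mul(0, -5)) = Mul(Rational(1, 2), 0) = 0)
b = 28 (b = Mul(Add(2, 5), 4) = Mul(7, 4) = 28)
Pow(Add(b, Function('C')(Function('V')(3, 4))), 2) = Pow(Add(28, 0), 2) = Pow(28, 2) = 784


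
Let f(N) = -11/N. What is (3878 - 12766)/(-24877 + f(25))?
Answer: 27775/77742 ≈ 0.35727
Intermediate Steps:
(3878 - 12766)/(-24877 + f(25)) = (3878 - 12766)/(-24877 - 11/25) = -8888/(-24877 - 11*1/25) = -8888/(-24877 - 11/25) = -8888/(-621936/25) = -8888*(-25/621936) = 27775/77742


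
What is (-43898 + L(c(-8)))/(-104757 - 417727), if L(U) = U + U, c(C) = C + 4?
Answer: 21953/261242 ≈ 0.084033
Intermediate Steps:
c(C) = 4 + C
L(U) = 2*U
(-43898 + L(c(-8)))/(-104757 - 417727) = (-43898 + 2*(4 - 8))/(-104757 - 417727) = (-43898 + 2*(-4))/(-522484) = (-43898 - 8)*(-1/522484) = -43906*(-1/522484) = 21953/261242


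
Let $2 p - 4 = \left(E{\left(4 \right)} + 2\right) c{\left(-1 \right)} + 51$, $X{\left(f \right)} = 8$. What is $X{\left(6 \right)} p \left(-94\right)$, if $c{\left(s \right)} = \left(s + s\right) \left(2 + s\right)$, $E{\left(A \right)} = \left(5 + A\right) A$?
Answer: $7896$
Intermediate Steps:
$E{\left(A \right)} = A \left(5 + A\right)$
$c{\left(s \right)} = 2 s \left(2 + s\right)$
$p = - \frac{21}{2}$ ($p = 2 + \frac{\left(4 \left(5 + 4\right) + 2\right) 2 \left(-1\right) \left(2 - 1\right) + 51}{2} = 2 + \frac{\left(4 \cdot 9 + 2\right) 2 \left(-1\right) 1 + 51}{2} = 2 + \frac{\left(36 + 2\right) \left(-2\right) + 51}{2} = 2 + \frac{38 \left(-2\right) + 51}{2} = 2 + \frac{-76 + 51}{2} = 2 + \frac{1}{2} \left(-25\right) = 2 - \frac{25}{2} = - \frac{21}{2} \approx -10.5$)
$X{\left(6 \right)} p \left(-94\right) = 8 \left(- \frac{21}{2}\right) \left(-94\right) = \left(-84\right) \left(-94\right) = 7896$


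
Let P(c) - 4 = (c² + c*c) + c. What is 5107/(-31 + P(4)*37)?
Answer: 5107/1449 ≈ 3.5245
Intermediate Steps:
P(c) = 4 + c + 2*c² (P(c) = 4 + ((c² + c*c) + c) = 4 + ((c² + c²) + c) = 4 + (2*c² + c) = 4 + (c + 2*c²) = 4 + c + 2*c²)
5107/(-31 + P(4)*37) = 5107/(-31 + (4 + 4 + 2*4²)*37) = 5107/(-31 + (4 + 4 + 2*16)*37) = 5107/(-31 + (4 + 4 + 32)*37) = 5107/(-31 + 40*37) = 5107/(-31 + 1480) = 5107/1449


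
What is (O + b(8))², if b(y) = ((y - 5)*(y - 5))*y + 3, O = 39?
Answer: 12996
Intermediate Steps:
b(y) = 3 + y*(-5 + y)² (b(y) = ((-5 + y)*(-5 + y))*y + 3 = (-5 + y)²*y + 3 = y*(-5 + y)² + 3 = 3 + y*(-5 + y)²)
(O + b(8))² = (39 + (3 + 8*(-5 + 8)²))² = (39 + (3 + 8*3²))² = (39 + (3 + 8*9))² = (39 + (3 + 72))² = (39 + 75)² = 114² = 12996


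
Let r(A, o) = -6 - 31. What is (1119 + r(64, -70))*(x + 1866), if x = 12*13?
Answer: 2187804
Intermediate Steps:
r(A, o) = -37
x = 156
(1119 + r(64, -70))*(x + 1866) = (1119 - 37)*(156 + 1866) = 1082*2022 = 2187804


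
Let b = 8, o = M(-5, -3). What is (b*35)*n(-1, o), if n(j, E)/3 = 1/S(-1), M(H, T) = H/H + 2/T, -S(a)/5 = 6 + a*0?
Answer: -28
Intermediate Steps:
S(a) = -30 (S(a) = -5*(6 + a*0) = -5*(6 + 0) = -5*6 = -30)
M(H, T) = 1 + 2/T
o = ⅓ (o = (2 - 3)/(-3) = -⅓*(-1) = ⅓ ≈ 0.33333)
n(j, E) = -⅒ (n(j, E) = 3/(-30) = 3*(-1/30) = -⅒)
(b*35)*n(-1, o) = (8*35)*(-⅒) = 280*(-⅒) = -28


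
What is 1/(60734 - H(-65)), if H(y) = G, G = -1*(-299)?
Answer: 1/60435 ≈ 1.6547e-5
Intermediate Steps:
G = 299
H(y) = 299
1/(60734 - H(-65)) = 1/(60734 - 1*299) = 1/(60734 - 299) = 1/60435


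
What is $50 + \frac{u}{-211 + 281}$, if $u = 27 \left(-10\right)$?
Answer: $\frac{323}{7} \approx 46.143$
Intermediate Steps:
$u = -270$
$50 + \frac{u}{-211 + 281} = 50 + \frac{1}{-211 + 281} \left(-270\right) = 50 + \frac{1}{70} \left(-270\right) = 50 - \frac{27}{7} = \frac{323}{7}$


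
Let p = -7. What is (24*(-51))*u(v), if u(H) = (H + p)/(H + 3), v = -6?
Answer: -5304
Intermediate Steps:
u(H) = (-7 + H)/(3 + H) (u(H) = (H - 7)/(H + 3) = (-7 + H)/(3 + H))
(24*(-51))*u(v) = (24*(-51))*((-7 - 6)/(3 - 6)) = -1224*(-13)/(-3) = -(-408)*(-13) = -1224*13/3 = -5304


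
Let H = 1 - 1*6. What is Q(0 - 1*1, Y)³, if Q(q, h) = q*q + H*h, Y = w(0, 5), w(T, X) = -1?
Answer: 216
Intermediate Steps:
H = -5 (H = 1 - 6 = -5)
Y = -1
Q(q, h) = q² - 5*h (Q(q, h) = q*q - 5*h = q² - 5*h)
Q(0 - 1*1, Y)³ = ((0 - 1*1)² - 5*(-1))³ = ((0 - 1)² + 5)³ = ((-1)² + 5)³ = (1 + 5)³ = 6³ = 216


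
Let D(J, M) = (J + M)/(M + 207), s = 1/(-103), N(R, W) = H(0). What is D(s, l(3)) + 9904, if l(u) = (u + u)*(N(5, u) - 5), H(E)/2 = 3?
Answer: 217284473/21939 ≈ 9904.0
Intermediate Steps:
H(E) = 6 (H(E) = 2*3 = 6)
N(R, W) = 6
l(u) = 2*u (l(u) = (u + u)*(6 - 5) = (2*u)*1 = 2*u)
s = -1/103 ≈ -0.0097087
D(J, M) = (J + M)/(207 + M)
D(s, l(3)) + 9904 = (-1/103 + 2*3)/(207 + 2*3) + 9904 = (-1/103 + 6)/(207 + 6) + 9904 = (617/103)/213 + 9904 = (1/213)*(617/103) + 9904 = 617/21939 + 9904 = 217284473/21939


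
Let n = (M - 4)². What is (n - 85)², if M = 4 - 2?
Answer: 6561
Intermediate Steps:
M = 2
n = 4 (n = (2 - 4)² = (-2)² = 4)
(n - 85)² = (4 - 85)² = (-81)² = 6561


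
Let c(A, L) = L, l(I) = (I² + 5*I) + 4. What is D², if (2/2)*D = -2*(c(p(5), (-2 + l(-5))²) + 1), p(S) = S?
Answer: 100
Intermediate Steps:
l(I) = 4 + I² + 5*I
D = -10 (D = -2*((-2 + (4 + (-5)² + 5*(-5)))² + 1) = -2*((-2 + (4 + 25 - 25))² + 1) = -2*((-2 + 4)² + 1) = -2*(2² + 1) = -2*(4 + 1) = -2*5 = -10)
D² = (-10)² = 100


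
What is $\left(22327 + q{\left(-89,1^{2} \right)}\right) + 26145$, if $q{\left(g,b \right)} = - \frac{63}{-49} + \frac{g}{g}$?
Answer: $\frac{339320}{7} \approx 48474.0$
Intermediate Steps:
$q{\left(g,b \right)} = \frac{16}{7}$ ($q{\left(g,b \right)} = \left(-63\right) \left(- \frac{1}{49}\right) + 1 = \frac{9}{7} + 1 = \frac{16}{7}$)
$\left(22327 + q{\left(-89,1^{2} \right)}\right) + 26145 = \left(22327 + \frac{16}{7}\right) + 26145 = \frac{156305}{7} + 26145 = \frac{339320}{7}$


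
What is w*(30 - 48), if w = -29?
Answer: 522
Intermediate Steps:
w*(30 - 48) = -29*(30 - 48) = -29*(-18) = 522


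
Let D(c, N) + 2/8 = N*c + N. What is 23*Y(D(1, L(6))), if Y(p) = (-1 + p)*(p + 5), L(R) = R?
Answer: 66263/16 ≈ 4141.4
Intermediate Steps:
D(c, N) = -1/4 + N + N*c (D(c, N) = -1/4 + (N*c + N) = -1/4 + (N + N*c) = -1/4 + N + N*c)
Y(p) = (-1 + p)*(5 + p)
23*Y(D(1, L(6))) = 23*(-5 + (-1/4 + 6 + 6*1)**2 + 4*(-1/4 + 6 + 6*1)) = 23*(-5 + (-1/4 + 6 + 6)**2 + 4*(-1/4 + 6 + 6)) = 23*(-5 + (47/4)**2 + 4*(47/4)) = 23*(-5 + 2209/16 + 47) = 23*(2881/16) = 66263/16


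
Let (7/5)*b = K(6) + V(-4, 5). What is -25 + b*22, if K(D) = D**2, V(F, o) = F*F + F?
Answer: 5105/7 ≈ 729.29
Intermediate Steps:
V(F, o) = F + F**2 (V(F, o) = F**2 + F = F + F**2)
b = 240/7 (b = 5*(6**2 - 4*(1 - 4))/7 = 5*(36 - 4*(-3))/7 = 5*(36 + 12)/7 = (5/7)*48 = 240/7 ≈ 34.286)
-25 + b*22 = -25 + (240/7)*22 = -25 + 5280/7 = 5105/7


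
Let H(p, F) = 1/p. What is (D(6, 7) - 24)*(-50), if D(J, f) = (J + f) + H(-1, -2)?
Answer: 600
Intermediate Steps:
D(J, f) = -1 + J + f (D(J, f) = (J + f) + 1/(-1) = (J + f) - 1 = -1 + J + f)
(D(6, 7) - 24)*(-50) = ((-1 + 6 + 7) - 24)*(-50) = (12 - 24)*(-50) = -12*(-50) = 600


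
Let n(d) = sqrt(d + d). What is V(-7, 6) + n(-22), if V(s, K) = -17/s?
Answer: 17/7 + 2*I*sqrt(11) ≈ 2.4286 + 6.6332*I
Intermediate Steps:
n(d) = sqrt(2)*sqrt(d) (n(d) = sqrt(2*d) = sqrt(2)*sqrt(d))
V(-7, 6) + n(-22) = -17/(-7) + sqrt(2)*sqrt(-22) = -17*(-1/7) + sqrt(2)*(I*sqrt(22)) = 17/7 + 2*I*sqrt(11)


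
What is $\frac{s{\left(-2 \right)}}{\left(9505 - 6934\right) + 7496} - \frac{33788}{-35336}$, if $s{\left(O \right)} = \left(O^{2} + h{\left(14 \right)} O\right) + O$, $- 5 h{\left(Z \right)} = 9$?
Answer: $\frac{425427097}{444659390} \approx 0.95675$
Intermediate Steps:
$h{\left(Z \right)} = - \frac{9}{5}$ ($h{\left(Z \right)} = \left(- \frac{1}{5}\right) 9 = - \frac{9}{5}$)
$s{\left(O \right)} = O^{2} - \frac{4 O}{5}$ ($s{\left(O \right)} = \left(O^{2} - \frac{9 O}{5}\right) + O = O^{2} - \frac{4 O}{5}$)
$\frac{s{\left(-2 \right)}}{\left(9505 - 6934\right) + 7496} - \frac{33788}{-35336} = \frac{\frac{1}{5} \left(-2\right) \left(-4 + 5 \left(-2\right)\right)}{\left(9505 - 6934\right) + 7496} - \frac{33788}{-35336} = \frac{\frac{1}{5} \left(-2\right) \left(-4 - 10\right)}{2571 + 7496} - - \frac{8447}{8834} = \frac{\frac{1}{5} \left(-2\right) \left(-14\right)}{10067} + \frac{8447}{8834} = \frac{28}{5} \cdot \frac{1}{10067} + \frac{8447}{8834} = \frac{28}{50335} + \frac{8447}{8834} = \frac{425427097}{444659390}$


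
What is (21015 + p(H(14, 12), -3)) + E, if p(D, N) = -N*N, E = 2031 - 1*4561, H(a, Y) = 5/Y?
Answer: 18476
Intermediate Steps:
E = -2530 (E = 2031 - 4561 = -2530)
p(D, N) = -N²
(21015 + p(H(14, 12), -3)) + E = (21015 - 1*(-3)²) - 2530 = (21015 - 1*9) - 2530 = (21015 - 9) - 2530 = 21006 - 2530 = 18476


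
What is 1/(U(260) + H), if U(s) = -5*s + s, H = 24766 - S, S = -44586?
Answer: 1/68312 ≈ 1.4639e-5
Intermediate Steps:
H = 69352 (H = 24766 - 1*(-44586) = 24766 + 44586 = 69352)
U(s) = -4*s
1/(U(260) + H) = 1/(-4*260 + 69352) = 1/(-1040 + 69352) = 1/68312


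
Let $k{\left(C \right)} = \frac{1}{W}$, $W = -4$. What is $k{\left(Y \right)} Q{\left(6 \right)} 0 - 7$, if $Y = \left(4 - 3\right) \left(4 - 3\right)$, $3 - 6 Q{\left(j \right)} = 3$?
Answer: $-7$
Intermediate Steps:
$Q{\left(j \right)} = 0$ ($Q{\left(j \right)} = \frac{1}{2} - \frac{1}{2} = 0$)
$Y = 1$ ($Y = 1 \cdot 1 = 1$)
$k{\left(C \right)} = - \frac{1}{4}$ ($k{\left(C \right)} = \frac{1}{-4} = - \frac{1}{4}$)
$k{\left(Y \right)} Q{\left(6 \right)} 0 - 7 = - \frac{0 \cdot 0}{4} - 7 = \left(- \frac{1}{4}\right) 0 - 7 = 0 - 7 = -7$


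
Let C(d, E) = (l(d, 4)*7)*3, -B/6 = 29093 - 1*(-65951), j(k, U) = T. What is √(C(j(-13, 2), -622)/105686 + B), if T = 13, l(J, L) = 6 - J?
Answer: I*√129991453292514/15098 ≈ 755.16*I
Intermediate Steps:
j(k, U) = 13
B = -570264 (B = -6*(29093 - 1*(-65951)) = -6*(29093 + 65951) = -6*95044 = -570264)
C(d, E) = 126 - 21*d (C(d, E) = ((6 - d)*7)*3 = (42 - 7*d)*3 = 126 - 21*d)
√(C(j(-13, 2), -622)/105686 + B) = √((126 - 21*13)/105686 - 570264) = √((126 - 273)*(1/105686) - 570264) = √(-147*1/105686 - 570264) = √(-21/15098 - 570264) = √(-8609845893/15098) = I*√129991453292514/15098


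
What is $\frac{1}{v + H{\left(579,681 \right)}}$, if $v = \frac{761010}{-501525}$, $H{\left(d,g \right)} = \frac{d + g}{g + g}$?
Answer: $- \frac{7589745}{4495268} \approx -1.6884$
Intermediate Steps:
$H{\left(d,g \right)} = \frac{d + g}{2 g}$
$v = - \frac{50734}{33435}$ ($v = 761010 \left(- \frac{1}{501525}\right) = - \frac{50734}{33435} \approx -1.5174$)
$\frac{1}{v + H{\left(579,681 \right)}} = \frac{1}{- \frac{50734}{33435} + \frac{579 + 681}{2 \cdot 681}} = \frac{1}{- \frac{50734}{33435} + \frac{1}{2} \cdot \frac{1}{681} \cdot 1260} = \frac{1}{- \frac{50734}{33435} + \frac{210}{227}} = \frac{1}{- \frac{4495268}{7589745}} = - \frac{7589745}{4495268}$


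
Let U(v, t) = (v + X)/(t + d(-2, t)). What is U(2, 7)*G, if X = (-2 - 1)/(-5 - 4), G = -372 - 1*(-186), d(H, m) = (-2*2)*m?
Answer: 62/3 ≈ 20.667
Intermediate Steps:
d(H, m) = -4*m
G = -186 (G = -372 + 186 = -186)
X = 1/3 (X = -3/(-9) = -3*(-1/9) = 1/3 ≈ 0.33333)
U(v, t) = -(1/3 + v)/(3*t) (U(v, t) = (v + 1/3)/(t - 4*t) = (1/3 + v)/((-3*t)) = (1/3 + v)*(-1/(3*t)) = -(1/3 + v)/(3*t))
U(2, 7)*G = ((1/9)*(-1 - 3*2)/7)*(-186) = ((1/9)*(1/7)*(-1 - 6))*(-186) = ((1/9)*(1/7)*(-7))*(-186) = -1/9*(-186) = 62/3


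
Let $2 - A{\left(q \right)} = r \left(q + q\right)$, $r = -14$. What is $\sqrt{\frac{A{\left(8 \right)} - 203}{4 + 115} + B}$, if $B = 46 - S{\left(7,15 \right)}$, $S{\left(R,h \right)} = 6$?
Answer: $\frac{\sqrt{569177}}{119} \approx 6.3398$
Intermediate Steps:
$B = 40$ ($B = 46 - 6 = 40$)
$A{\left(q \right)} = 2 + 28 q$ ($A{\left(q \right)} = 2 - - 14 \left(q + q\right) = 2 - - 14 \cdot 2 q = 2 - - 28 q = 2 + 28 q$)
$\sqrt{\frac{A{\left(8 \right)} - 203}{4 + 115} + B} = \sqrt{\frac{\left(2 + 28 \cdot 8\right) - 203}{4 + 115} + 40} = \sqrt{\frac{\left(2 + 224\right) - 203}{119} + 40} = \sqrt{\left(226 - 203\right) \frac{1}{119} + 40} = \sqrt{23 \cdot \frac{1}{119} + 40} = \sqrt{\frac{23}{119} + 40} = \sqrt{\frac{4783}{119}} = \frac{\sqrt{569177}}{119}$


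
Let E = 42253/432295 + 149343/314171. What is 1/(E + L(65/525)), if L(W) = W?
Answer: 18400681299/12823553063 ≈ 1.4349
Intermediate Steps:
E = 2510803208/4381114595 (E = 42253*(1/432295) + 149343*(1/314171) = 1363/13945 + 149343/314171 = 2510803208/4381114595 ≈ 0.57310)
1/(E + L(65/525)) = 1/(2510803208/4381114595 + 65/525) = 1/(2510803208/4381114595 + 65*(1/525)) = 1/(2510803208/4381114595 + 13/105) = 1/(12823553063/18400681299) = 18400681299/12823553063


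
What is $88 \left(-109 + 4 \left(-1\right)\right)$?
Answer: $-9944$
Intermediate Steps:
$88 \left(-109 + 4 \left(-1\right)\right) = 88 \left(-109 - 4\right) = 88 \left(-113\right) = -9944$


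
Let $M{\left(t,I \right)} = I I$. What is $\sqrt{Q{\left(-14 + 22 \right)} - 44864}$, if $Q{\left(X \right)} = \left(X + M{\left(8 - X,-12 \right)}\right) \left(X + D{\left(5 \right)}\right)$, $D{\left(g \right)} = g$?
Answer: $2 i \sqrt{10722} \approx 207.09 i$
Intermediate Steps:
$M{\left(t,I \right)} = I^{2}$
$Q{\left(X \right)} = \left(5 + X\right) \left(144 + X\right)$ ($Q{\left(X \right)} = \left(X + \left(-12\right)^{2}\right) \left(X + 5\right) = \left(X + 144\right) \left(5 + X\right) = \left(144 + X\right) \left(5 + X\right) = \left(5 + X\right) \left(144 + X\right)$)
$\sqrt{Q{\left(-14 + 22 \right)} - 44864} = \sqrt{\left(720 + \left(-14 + 22\right)^{2} + 149 \left(-14 + 22\right)\right) - 44864} = \sqrt{\left(720 + 8^{2} + 149 \cdot 8\right) - 44864} = \sqrt{\left(720 + 64 + 1192\right) - 44864} = \sqrt{1976 - 44864} = \sqrt{-42888} = 2 i \sqrt{10722}$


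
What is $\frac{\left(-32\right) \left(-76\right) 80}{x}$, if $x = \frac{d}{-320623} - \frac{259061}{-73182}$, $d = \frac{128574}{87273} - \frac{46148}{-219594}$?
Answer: $\frac{540054843412079660380160}{9826105597543636543} \approx 54961.0$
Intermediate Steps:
$d = \frac{1792308520}{1064701509}$ ($d = 128574 \cdot \frac{1}{87273} - - \frac{23074}{109797} = \frac{14286}{9697} + \frac{23074}{109797} = \frac{1792308520}{1064701509} \approx 1.6834$)
$x = \frac{9826105597543636543}{2775775305366363386}$ ($x = \frac{1792308520}{1064701509 \left(-320623\right)} - \frac{259061}{-73182} = \frac{1792308520}{1064701509} \left(- \frac{1}{320623}\right) - - \frac{259061}{73182} = - \frac{1792308520}{341367791920107} + \frac{259061}{73182} = \frac{9826105597543636543}{2775775305366363386} \approx 3.54$)
$\frac{\left(-32\right) \left(-76\right) 80}{x} = \frac{\left(-32\right) \left(-76\right) 80}{\frac{9826105597543636543}{2775775305366363386}} = 2432 \cdot 80 \cdot \frac{2775775305366363386}{9826105597543636543} = 194560 \cdot \frac{2775775305366363386}{9826105597543636543} = \frac{540054843412079660380160}{9826105597543636543}$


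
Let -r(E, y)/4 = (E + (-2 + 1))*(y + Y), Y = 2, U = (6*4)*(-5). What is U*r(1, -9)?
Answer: 0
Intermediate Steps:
U = -120 (U = 24*(-5) = -120)
r(E, y) = -4*(-1 + E)*(2 + y) (r(E, y) = -4*(E + (-2 + 1))*(y + 2) = -4*(E - 1)*(2 + y) = -4*(-1 + E)*(2 + y))
U*r(1, -9) = -120*(8 - 8*1 + 4*(-9) - 4*1*(-9)) = -120*(8 - 8 - 36 + 36) = -120*0 = 0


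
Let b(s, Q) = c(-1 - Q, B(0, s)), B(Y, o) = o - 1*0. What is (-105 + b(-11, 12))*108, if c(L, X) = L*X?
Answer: 4104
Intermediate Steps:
B(Y, o) = o (B(Y, o) = o + 0 = o)
b(s, Q) = s*(-1 - Q) (b(s, Q) = (-1 - Q)*s = s*(-1 - Q))
(-105 + b(-11, 12))*108 = (-105 - 1*(-11)*(1 + 12))*108 = (-105 - 1*(-11)*13)*108 = (-105 + 143)*108 = 38*108 = 4104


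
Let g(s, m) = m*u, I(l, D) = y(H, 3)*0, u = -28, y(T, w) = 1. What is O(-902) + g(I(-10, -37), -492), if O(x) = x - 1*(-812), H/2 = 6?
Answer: 13686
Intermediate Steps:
H = 12 (H = 2*6 = 12)
I(l, D) = 0 (I(l, D) = 1*0 = 0)
O(x) = 812 + x (O(x) = x + 812 = 812 + x)
g(s, m) = -28*m (g(s, m) = m*(-28) = -28*m)
O(-902) + g(I(-10, -37), -492) = (812 - 902) - 28*(-492) = -90 + 13776 = 13686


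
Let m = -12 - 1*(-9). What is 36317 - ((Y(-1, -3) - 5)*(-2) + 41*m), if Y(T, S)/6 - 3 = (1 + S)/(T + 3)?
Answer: 36454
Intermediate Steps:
Y(T, S) = 18 + 6*(1 + S)/(3 + T) (Y(T, S) = 18 + 6*((1 + S)/(T + 3)) = 18 + 6*((1 + S)/(3 + T)) = 18 + 6*(1 + S)/(3 + T))
m = -3 (m = -12 + 9 = -3)
36317 - ((Y(-1, -3) - 5)*(-2) + 41*m) = 36317 - ((6*(10 - 3 + 3*(-1))/(3 - 1) - 5)*(-2) + 41*(-3)) = 36317 - ((6*(10 - 3 - 3)/2 - 5)*(-2) - 123) = 36317 - ((6*(½)*4 - 5)*(-2) - 123) = 36317 - ((12 - 5)*(-2) - 123) = 36317 - (7*(-2) - 123) = 36317 - (-14 - 123) = 36317 - 1*(-137) = 36317 + 137 = 36454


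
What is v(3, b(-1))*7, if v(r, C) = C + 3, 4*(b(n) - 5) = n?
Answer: 217/4 ≈ 54.250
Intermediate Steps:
b(n) = 5 + n/4
v(r, C) = 3 + C
v(3, b(-1))*7 = (3 + (5 + (¼)*(-1)))*7 = (3 + (5 - ¼))*7 = (3 + 19/4)*7 = (31/4)*7 = 217/4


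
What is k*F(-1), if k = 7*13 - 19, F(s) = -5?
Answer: -360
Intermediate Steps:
k = 72 (k = 91 - 19 = 72)
k*F(-1) = 72*(-5) = -360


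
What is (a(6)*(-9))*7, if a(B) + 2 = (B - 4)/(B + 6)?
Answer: 231/2 ≈ 115.50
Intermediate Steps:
a(B) = -2 + (-4 + B)/(6 + B) (a(B) = -2 + (B - 4)/(B + 6) = -2 + (-4 + B)/(6 + B))
(a(6)*(-9))*7 = (((-16 - 1*6)/(6 + 6))*(-9))*7 = (((-16 - 6)/12)*(-9))*7 = (((1/12)*(-22))*(-9))*7 = -11/6*(-9)*7 = (33/2)*7 = 231/2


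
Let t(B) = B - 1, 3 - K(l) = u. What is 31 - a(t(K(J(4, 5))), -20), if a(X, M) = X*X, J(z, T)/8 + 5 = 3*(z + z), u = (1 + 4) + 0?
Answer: 22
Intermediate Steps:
u = 5 (u = 5 + 0 = 5)
J(z, T) = -40 + 48*z (J(z, T) = -40 + 8*(3*(z + z)) = -40 + 8*(3*(2*z)) = -40 + 8*(6*z) = -40 + 48*z)
K(l) = -2 (K(l) = 3 - 1*5 = 3 - 5 = -2)
t(B) = -1 + B
a(X, M) = X²
31 - a(t(K(J(4, 5))), -20) = 31 - (-1 - 2)² = 31 - 1*(-3)² = 31 - 1*9 = 31 - 9 = 22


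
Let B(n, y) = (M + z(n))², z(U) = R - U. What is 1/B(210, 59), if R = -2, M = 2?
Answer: 1/44100 ≈ 2.2676e-5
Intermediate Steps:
z(U) = -2 - U
B(n, y) = n² (B(n, y) = (2 + (-2 - n))² = (-n)² = n²)
1/B(210, 59) = 1/(210²) = 1/44100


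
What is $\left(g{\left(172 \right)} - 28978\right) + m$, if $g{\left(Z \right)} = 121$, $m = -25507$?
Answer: $-54364$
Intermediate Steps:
$\left(g{\left(172 \right)} - 28978\right) + m = \left(121 - 28978\right) - 25507 = -28857 - 25507 = -54364$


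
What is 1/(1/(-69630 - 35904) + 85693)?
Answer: 105534/9043525061 ≈ 1.1670e-5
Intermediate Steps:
1/(1/(-69630 - 35904) + 85693) = 1/(1/(-105534) + 85693) = 1/(-1/105534 + 85693) = 1/(9043525061/105534) = 105534/9043525061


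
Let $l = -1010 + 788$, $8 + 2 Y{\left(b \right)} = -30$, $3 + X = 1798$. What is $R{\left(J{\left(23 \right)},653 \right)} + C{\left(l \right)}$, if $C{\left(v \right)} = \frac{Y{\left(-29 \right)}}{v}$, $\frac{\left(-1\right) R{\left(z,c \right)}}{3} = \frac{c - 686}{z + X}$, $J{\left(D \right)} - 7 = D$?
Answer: $\frac{56653}{405150} \approx 0.13983$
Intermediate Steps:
$X = 1795$ ($X = -3 + 1798 = 1795$)
$J{\left(D \right)} = 7 + D$
$Y{\left(b \right)} = -19$ ($Y{\left(b \right)} = -4 + \frac{1}{2} \left(-30\right) = -4 - 15 = -19$)
$R{\left(z,c \right)} = - \frac{3 \left(-686 + c\right)}{1795 + z}$ ($R{\left(z,c \right)} = - 3 \frac{c - 686}{z + 1795} = - 3 \frac{-686 + c}{1795 + z} = - \frac{3 \left(-686 + c\right)}{1795 + z}$)
$l = -222$
$C{\left(v \right)} = - \frac{19}{v}$
$R{\left(J{\left(23 \right)},653 \right)} + C{\left(l \right)} = \frac{3 \left(686 - 653\right)}{1795 + \left(7 + 23\right)} - \frac{19}{-222} = \frac{3 \left(686 - 653\right)}{1795 + 30} - - \frac{19}{222} = 3 \cdot \frac{1}{1825} \cdot 33 + \frac{19}{222} = \frac{99}{1825} + \frac{19}{222} = \frac{56653}{405150}$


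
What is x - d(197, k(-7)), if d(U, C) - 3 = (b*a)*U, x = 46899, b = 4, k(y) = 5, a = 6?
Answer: 42168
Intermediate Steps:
d(U, C) = 3 + 24*U (d(U, C) = 3 + (4*6)*U = 3 + 24*U)
x - d(197, k(-7)) = 46899 - (3 + 24*197) = 46899 - (3 + 4728) = 46899 - 1*4731 = 46899 - 4731 = 42168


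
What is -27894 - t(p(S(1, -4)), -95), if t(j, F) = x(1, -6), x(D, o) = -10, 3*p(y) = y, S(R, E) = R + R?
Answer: -27884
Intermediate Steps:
S(R, E) = 2*R
p(y) = y/3
t(j, F) = -10
-27894 - t(p(S(1, -4)), -95) = -27894 - 1*(-10) = -27894 + 10 = -27884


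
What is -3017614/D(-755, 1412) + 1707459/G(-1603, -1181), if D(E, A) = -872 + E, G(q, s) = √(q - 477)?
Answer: 3017614/1627 - 131343*I*√130/40 ≈ 1854.7 - 37439.0*I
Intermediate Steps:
G(q, s) = √(-477 + q)
-3017614/D(-755, 1412) + 1707459/G(-1603, -1181) = -3017614/(-872 - 755) + 1707459/(√(-477 - 1603)) = -3017614/(-1627) + 1707459/(√(-2080)) = -3017614*(-1/1627) + 1707459/((4*I*√130)) = 3017614/1627 + 1707459*(-I*√130/520) = 3017614/1627 - 131343*I*√130/40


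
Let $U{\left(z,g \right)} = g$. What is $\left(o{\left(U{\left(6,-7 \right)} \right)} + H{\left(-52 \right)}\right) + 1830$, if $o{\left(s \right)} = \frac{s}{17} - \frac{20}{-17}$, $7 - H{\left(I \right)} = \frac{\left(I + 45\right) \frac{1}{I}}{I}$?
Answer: $\frac{84478487}{45968} \approx 1837.8$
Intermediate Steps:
$H{\left(I \right)} = 7 - \frac{45 + I}{I^{2}}$ ($H{\left(I \right)} = 7 - \frac{\left(I + 45\right) \frac{1}{I}}{I} = 7 - \frac{\left(45 + I\right) \frac{1}{I}}{I} = 7 - \frac{\frac{1}{I} \left(45 + I\right)}{I} = 7 - \frac{45 + I}{I^{2}}$)
$o{\left(s \right)} = \frac{20}{17} + \frac{s}{17}$ ($o{\left(s \right)} = s \frac{1}{17} - - \frac{20}{17} = \frac{s}{17} + \frac{20}{17} = \frac{20}{17} + \frac{s}{17}$)
$\left(o{\left(U{\left(6,-7 \right)} \right)} + H{\left(-52 \right)}\right) + 1830 = \left(\left(\frac{20}{17} + \frac{1}{17} \left(-7\right)\right) - \left(- \frac{365}{52} + \frac{45}{2704}\right)\right) + 1830 = \left(\left(\frac{20}{17} - \frac{7}{17}\right) - - \frac{18935}{2704}\right) + 1830 = \left(\frac{13}{17} + \left(7 + \frac{1}{52} - \frac{45}{2704}\right)\right) + 1830 = \left(\frac{13}{17} + \frac{18935}{2704}\right) + 1830 = \frac{357047}{45968} + 1830 = \frac{84478487}{45968}$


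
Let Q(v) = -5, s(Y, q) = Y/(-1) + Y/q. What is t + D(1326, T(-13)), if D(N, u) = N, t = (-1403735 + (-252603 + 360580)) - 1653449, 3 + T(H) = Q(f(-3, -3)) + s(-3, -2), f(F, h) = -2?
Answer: -2947881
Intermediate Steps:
s(Y, q) = -Y + Y/q (s(Y, q) = Y*(-1) + Y/q = -Y + Y/q)
T(H) = -7/2 (T(H) = -3 + (-5 + (-1*(-3) - 3/(-2))) = -3 + (-5 + (3 - 3*(-½))) = -3 + (-5 + (3 + 3/2)) = -3 + (-5 + 9/2) = -3 - ½ = -7/2)
t = -2949207 (t = (-1403735 + 107977) - 1653449 = -1295758 - 1653449 = -2949207)
t + D(1326, T(-13)) = -2949207 + 1326 = -2947881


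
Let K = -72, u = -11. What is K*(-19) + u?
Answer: 1357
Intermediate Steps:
K*(-19) + u = -72*(-19) - 11 = 1368 - 11 = 1357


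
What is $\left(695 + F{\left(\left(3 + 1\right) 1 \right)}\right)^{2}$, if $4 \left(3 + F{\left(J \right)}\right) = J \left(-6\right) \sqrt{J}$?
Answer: $462400$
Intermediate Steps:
$F{\left(J \right)} = -3 - \frac{3 J^{\frac{3}{2}}}{2}$ ($F{\left(J \right)} = -3 + \frac{J \left(-6\right) \sqrt{J}}{4} = -3 + \frac{- 6 J \sqrt{J}}{4} = -3 + \frac{\left(-6\right) J^{\frac{3}{2}}}{4} = -3 - \frac{3 J^{\frac{3}{2}}}{2}$)
$\left(695 + F{\left(\left(3 + 1\right) 1 \right)}\right)^{2} = \left(695 - \left(3 + \frac{3 \left(\left(3 + 1\right) 1\right)^{\frac{3}{2}}}{2}\right)\right)^{2} = \left(695 - \left(3 + \frac{3 \left(4 \cdot 1\right)^{\frac{3}{2}}}{2}\right)\right)^{2} = \left(695 - \left(3 + \frac{3 \cdot 4^{\frac{3}{2}}}{2}\right)\right)^{2} = \left(695 - 15\right)^{2} = 680^{2} = 462400$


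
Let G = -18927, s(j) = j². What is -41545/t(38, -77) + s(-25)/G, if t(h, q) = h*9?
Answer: -87392885/719226 ≈ -121.51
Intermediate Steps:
t(h, q) = 9*h
-41545/t(38, -77) + s(-25)/G = -41545/(9*38) + (-25)²/(-18927) = -41545/342 + 625*(-1/18927) = -41545*1/342 - 625/18927 = -41545/342 - 625/18927 = -87392885/719226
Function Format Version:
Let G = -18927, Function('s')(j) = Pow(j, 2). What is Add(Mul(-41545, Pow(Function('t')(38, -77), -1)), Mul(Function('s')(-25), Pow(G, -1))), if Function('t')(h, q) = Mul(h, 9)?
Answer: Rational(-87392885, 719226) ≈ -121.51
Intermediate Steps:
Function('t')(h, q) = Mul(9, h)
Add(Mul(-41545, Pow(Function('t')(38, -77), -1)), Mul(Function('s')(-25), Pow(G, -1))) = Add(Mul(-41545, Pow(Mul(9, 38), -1)), Mul(Pow(-25, 2), Pow(-18927, -1))) = Add(Mul(-41545, Pow(342, -1)), Mul(625, Rational(-1, 18927))) = Add(Mul(-41545, Rational(1, 342)), Rational(-625, 18927)) = Add(Rational(-41545, 342), Rational(-625, 18927)) = Rational(-87392885, 719226)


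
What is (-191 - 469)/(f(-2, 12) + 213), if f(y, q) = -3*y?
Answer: -220/73 ≈ -3.0137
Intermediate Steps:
(-191 - 469)/(f(-2, 12) + 213) = (-191 - 469)/(-3*(-2) + 213) = -660/(6 + 213) = -660/219 = -660*1/219 = -220/73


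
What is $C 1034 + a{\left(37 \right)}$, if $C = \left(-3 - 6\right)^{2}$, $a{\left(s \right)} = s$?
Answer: $83791$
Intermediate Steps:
$C = 81$ ($C = \left(-9\right)^{2} = 81$)
$C 1034 + a{\left(37 \right)} = 81 \cdot 1034 + 37 = 83754 + 37 = 83791$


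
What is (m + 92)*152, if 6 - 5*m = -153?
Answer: 94088/5 ≈ 18818.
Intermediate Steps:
m = 159/5 (m = 6/5 - 1/5*(-153) = 6/5 + 153/5 = 159/5 ≈ 31.800)
(m + 92)*152 = (159/5 + 92)*152 = (619/5)*152 = 94088/5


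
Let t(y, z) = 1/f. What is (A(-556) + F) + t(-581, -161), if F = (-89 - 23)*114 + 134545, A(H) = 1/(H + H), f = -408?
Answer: 3453108517/28356 ≈ 1.2178e+5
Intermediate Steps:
t(y, z) = -1/408 (t(y, z) = 1/(-408) = -1/408)
A(H) = 1/(2*H)
F = 121777 (F = -112*114 + 134545 = -12768 + 134545 = 121777)
(A(-556) + F) + t(-581, -161) = ((½)/(-556) + 121777) - 1/408 = ((½)*(-1/556) + 121777) - 1/408 = (-1/1112 + 121777) - 1/408 = 135416023/1112 - 1/408 = 3453108517/28356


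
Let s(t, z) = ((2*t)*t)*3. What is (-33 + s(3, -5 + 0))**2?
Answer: 441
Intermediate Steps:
s(t, z) = 6*t**2 (s(t, z) = (2*t**2)*3 = 6*t**2)
(-33 + s(3, -5 + 0))**2 = (-33 + 6*3**2)**2 = (-33 + 6*9)**2 = (-33 + 54)**2 = 21**2 = 441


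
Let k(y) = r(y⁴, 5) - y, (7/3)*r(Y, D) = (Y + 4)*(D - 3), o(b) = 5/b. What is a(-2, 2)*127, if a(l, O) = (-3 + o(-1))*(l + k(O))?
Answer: -93472/7 ≈ -13353.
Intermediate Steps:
r(Y, D) = 3*(-3 + D)*(4 + Y)/7 (r(Y, D) = 3*((Y + 4)*(D - 3))/7 = 3*((4 + Y)*(-3 + D))/7 = 3*((-3 + D)*(4 + Y))/7 = 3*(-3 + D)*(4 + Y)/7)
k(y) = 24/7 - y + 6*y⁴/7 (k(y) = (-36/7 - 9*y⁴/7 + (12/7)*5 + (3/7)*5*y⁴) - y = (-36/7 - 9*y⁴/7 + 60/7 + 15*y⁴/7) - y = (24/7 + 6*y⁴/7) - y = 24/7 - y + 6*y⁴/7)
a(l, O) = -192/7 - 8*l + 8*O - 48*O⁴/7 (a(l, O) = (-3 + 5/(-1))*(l + (24/7 - O + 6*O⁴/7)) = (-3 + 5*(-1))*(24/7 + l - O + 6*O⁴/7) = (-3 - 5)*(24/7 + l - O + 6*O⁴/7) = -8*(24/7 + l - O + 6*O⁴/7) = -192/7 - 8*l + 8*O - 48*O⁴/7)
a(-2, 2)*127 = (-192/7 - 8*(-2) + 8*2 - 48/7*2⁴)*127 = (-192/7 + 16 + 16 - 48/7*16)*127 = (-192/7 + 16 + 16 - 768/7)*127 = -736/7*127 = -93472/7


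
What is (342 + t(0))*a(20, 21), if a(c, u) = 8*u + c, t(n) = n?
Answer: 64296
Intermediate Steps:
a(c, u) = c + 8*u
(342 + t(0))*a(20, 21) = (342 + 0)*(20 + 8*21) = 342*(20 + 168) = 342*188 = 64296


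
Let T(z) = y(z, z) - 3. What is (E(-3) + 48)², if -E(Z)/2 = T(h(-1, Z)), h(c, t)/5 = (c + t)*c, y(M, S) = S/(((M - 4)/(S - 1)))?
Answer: 169/4 ≈ 42.250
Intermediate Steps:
y(M, S) = S*(-1 + S)/(-4 + M) (y(M, S) = S/(((-4 + M)/(-1 + S))) = S*((-1 + S)/(-4 + M)) = S*(-1 + S)/(-4 + M))
h(c, t) = 5*c*(c + t) (h(c, t) = 5*((c + t)*c) = 5*(c*(c + t)) = 5*c*(c + t))
T(z) = -3 + z*(-1 + z)/(-4 + z) (T(z) = z*(-1 + z)/(-4 + z) - 3 = -3 + z*(-1 + z)/(-4 + z))
E(Z) = -2*(-8 + (5 - 5*Z)² + 20*Z)/(1 - 5*Z) (E(Z) = -2*(12 + (5*(-1)*(-1 + Z))² - 20*(-1)*(-1 + Z))/(-4 + 5*(-1)*(-1 + Z)) = -2*(12 + (5 - 5*Z)² - 4*(5 - 5*Z))/(-4 + (5 - 5*Z)) = -2*(12 + (5 - 5*Z)² + (-20 + 20*Z))/(1 - 5*Z) = -2*(-8 + (5 - 5*Z)² + 20*Z)/(1 - 5*Z))
(E(-3) + 48)² = (2*(17 - 30*(-3) + 25*(-3)²)/(-1 + 5*(-3)) + 48)² = (2*(17 + 90 + 25*9)/(-1 - 15) + 48)² = (2*(17 + 90 + 225)/(-16) + 48)² = (2*(-1/16)*332 + 48)² = (-83/2 + 48)² = (13/2)² = 169/4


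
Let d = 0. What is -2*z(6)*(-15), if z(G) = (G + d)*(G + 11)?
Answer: 3060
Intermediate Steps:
z(G) = G*(11 + G) (z(G) = (G + 0)*(G + 11) = G*(11 + G))
-2*z(6)*(-15) = -12*(11 + 6)*(-15) = -12*17*(-15) = -2*102*(-15) = -204*(-15) = 3060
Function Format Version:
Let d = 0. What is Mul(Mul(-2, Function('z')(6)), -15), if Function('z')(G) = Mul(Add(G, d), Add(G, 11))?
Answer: 3060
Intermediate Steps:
Function('z')(G) = Mul(G, Add(11, G)) (Function('z')(G) = Mul(Add(G, 0), Add(G, 11)) = Mul(G, Add(11, G)))
Mul(Mul(-2, Function('z')(6)), -15) = Mul(Mul(-2, Mul(6, Add(11, 6))), -15) = Mul(Mul(-2, Mul(6, 17)), -15) = Mul(Mul(-2, 102), -15) = Mul(-204, -15) = 3060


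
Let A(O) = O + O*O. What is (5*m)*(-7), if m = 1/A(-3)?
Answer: -35/6 ≈ -5.8333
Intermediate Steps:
A(O) = O + O²
m = ⅙ (m = 1/(-3*(1 - 3)) = 1/(-3*(-2)) = 1/6 = ⅙ ≈ 0.16667)
(5*m)*(-7) = (5*(⅙))*(-7) = (⅚)*(-7) = -35/6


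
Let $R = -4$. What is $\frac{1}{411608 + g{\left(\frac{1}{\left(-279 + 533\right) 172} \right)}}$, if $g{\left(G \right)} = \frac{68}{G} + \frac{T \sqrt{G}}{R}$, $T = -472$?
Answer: $\frac{36942485424}{124953967158250727} - \frac{59 \sqrt{10922}}{124953967158250727} \approx 2.9565 \cdot 10^{-7}$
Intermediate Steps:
$g{\left(G \right)} = \frac{68}{G} + 118 \sqrt{G}$ ($g{\left(G \right)} = \frac{68}{G} + \frac{\left(-472\right) \sqrt{G}}{-4} = \frac{68}{G} + - 472 \sqrt{G} \left(- \frac{1}{4}\right) = \frac{68}{G} + 118 \sqrt{G}$)
$\frac{1}{411608 + g{\left(\frac{1}{\left(-279 + 533\right) 172} \right)}} = \frac{1}{411608 + \frac{2 \left(34 + 59 \left(\frac{1}{\left(-279 + 533\right) 172}\right)^{\frac{3}{2}}\right)}{\frac{1}{-279 + 533} \cdot \frac{1}{172}}} = \frac{1}{411608 + \frac{2 \left(34 + 59 \left(\frac{1}{254} \cdot \frac{1}{172}\right)^{\frac{3}{2}}\right)}{\frac{1}{254} \cdot \frac{1}{172}}} = \frac{1}{411608 + 2 \frac{1}{\frac{1}{43688}} \left(34 + \frac{59}{87376 \sqrt{10922}}\right)} = \frac{1}{411608 + 2 \cdot 43688 \left(34 + 59 \frac{\sqrt{10922}}{954320672}\right)} = \frac{1}{411608 + 2 \cdot 43688 \left(34 + \frac{59 \sqrt{10922}}{954320672}\right)} = \frac{1}{411608 + \left(2970784 + \frac{59 \sqrt{10922}}{10922}\right)} = \frac{1}{3382392 + \frac{59 \sqrt{10922}}{10922}}$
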